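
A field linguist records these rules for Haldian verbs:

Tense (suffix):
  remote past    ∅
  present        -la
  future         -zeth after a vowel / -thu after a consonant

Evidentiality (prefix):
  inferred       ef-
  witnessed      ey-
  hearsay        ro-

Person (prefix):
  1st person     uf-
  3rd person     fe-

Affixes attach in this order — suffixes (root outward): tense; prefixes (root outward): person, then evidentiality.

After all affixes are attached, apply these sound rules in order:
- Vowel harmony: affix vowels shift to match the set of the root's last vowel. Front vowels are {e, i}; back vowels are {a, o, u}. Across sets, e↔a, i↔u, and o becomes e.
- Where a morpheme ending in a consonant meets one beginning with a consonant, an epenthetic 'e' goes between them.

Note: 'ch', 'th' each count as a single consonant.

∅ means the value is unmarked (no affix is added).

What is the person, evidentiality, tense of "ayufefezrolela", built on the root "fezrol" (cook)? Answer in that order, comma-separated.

Segment: ey-uf-fezrol-la.
person: uf- → 1st person.
evidentiality: ey- → witnessed.
tense: -la → present.

1st person, witnessed, present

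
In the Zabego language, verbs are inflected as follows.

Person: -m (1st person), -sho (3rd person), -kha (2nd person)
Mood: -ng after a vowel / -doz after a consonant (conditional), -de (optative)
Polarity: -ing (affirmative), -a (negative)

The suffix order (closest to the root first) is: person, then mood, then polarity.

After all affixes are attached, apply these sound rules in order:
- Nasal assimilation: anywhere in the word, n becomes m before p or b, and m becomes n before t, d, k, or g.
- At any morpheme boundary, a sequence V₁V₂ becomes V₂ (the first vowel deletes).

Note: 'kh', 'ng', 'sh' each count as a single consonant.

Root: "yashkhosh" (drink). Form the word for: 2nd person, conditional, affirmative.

Attach person 2nd person -kha → yashkhoshkha.
Attach mood conditional -ng (after vowel 'a') → yashkhoshkhang.
Attach polarity affirmative -ing → yashkhoshkhanging.
Nasal assimilation: no change.
Vowel deletion: no change.

yashkhoshkhanging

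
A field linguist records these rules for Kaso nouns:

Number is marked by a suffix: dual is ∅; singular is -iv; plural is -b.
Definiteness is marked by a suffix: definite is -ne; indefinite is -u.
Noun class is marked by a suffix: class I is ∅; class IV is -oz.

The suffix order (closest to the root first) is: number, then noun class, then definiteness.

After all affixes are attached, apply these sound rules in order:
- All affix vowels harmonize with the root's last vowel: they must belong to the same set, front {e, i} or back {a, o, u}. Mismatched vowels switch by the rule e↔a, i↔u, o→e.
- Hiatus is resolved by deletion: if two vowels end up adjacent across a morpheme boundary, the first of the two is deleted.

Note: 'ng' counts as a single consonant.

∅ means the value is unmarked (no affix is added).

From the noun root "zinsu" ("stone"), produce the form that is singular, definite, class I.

zinsuvna

Attach number singular -iv → zinsuiv.
noun class = class I: zero marking, form stays zinsuiv.
Attach definiteness definite -ne → zinsuivne.
Apply vowel harmony: zinsuivne → zinsuuvna.
Apply vowel deletion: zinsuuvna → zinsuvna.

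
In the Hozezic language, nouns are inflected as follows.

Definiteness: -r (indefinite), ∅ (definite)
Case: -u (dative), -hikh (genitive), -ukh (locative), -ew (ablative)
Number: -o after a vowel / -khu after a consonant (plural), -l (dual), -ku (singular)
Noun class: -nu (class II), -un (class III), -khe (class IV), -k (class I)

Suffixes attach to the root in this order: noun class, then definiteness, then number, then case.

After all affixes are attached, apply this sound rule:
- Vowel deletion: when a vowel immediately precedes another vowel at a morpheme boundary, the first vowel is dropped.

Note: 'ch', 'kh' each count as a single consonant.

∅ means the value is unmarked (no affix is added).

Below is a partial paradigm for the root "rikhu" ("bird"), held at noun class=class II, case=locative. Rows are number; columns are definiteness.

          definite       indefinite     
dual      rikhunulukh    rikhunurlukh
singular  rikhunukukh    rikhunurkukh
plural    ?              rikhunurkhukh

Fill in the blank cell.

rikhunukh

Attach noun class class II -nu → rikhunu.
definiteness = definite: zero marking, form stays rikhunu.
Attach number plural -o (after vowel 'u') → rikhunuo.
Attach case locative -ukh → rikhunuoukh.
Apply vowel deletion: rikhunuoukh → rikhunukh.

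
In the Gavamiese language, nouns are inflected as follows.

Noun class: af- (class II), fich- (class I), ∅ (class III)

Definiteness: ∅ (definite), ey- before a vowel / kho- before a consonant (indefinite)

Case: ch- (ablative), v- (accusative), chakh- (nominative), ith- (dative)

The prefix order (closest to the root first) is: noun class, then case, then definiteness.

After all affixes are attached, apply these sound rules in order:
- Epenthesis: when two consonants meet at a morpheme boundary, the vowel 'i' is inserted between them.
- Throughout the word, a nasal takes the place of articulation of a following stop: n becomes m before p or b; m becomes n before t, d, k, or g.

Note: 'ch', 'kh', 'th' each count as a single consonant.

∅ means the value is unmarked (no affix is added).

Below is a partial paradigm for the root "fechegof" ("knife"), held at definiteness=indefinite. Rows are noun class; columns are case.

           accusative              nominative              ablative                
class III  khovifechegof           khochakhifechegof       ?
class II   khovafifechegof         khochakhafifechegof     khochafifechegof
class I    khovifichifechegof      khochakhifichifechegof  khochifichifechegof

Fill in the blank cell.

noun class = class III: zero marking, form stays fechegof.
Attach case ablative ch- → chfechegof.
Attach definiteness indefinite kho- (before consonant 'ch') → khochfechegof.
Apply epenthesis: khochfechegof → khochifechegof.
Nasal assimilation: no change.

khochifechegof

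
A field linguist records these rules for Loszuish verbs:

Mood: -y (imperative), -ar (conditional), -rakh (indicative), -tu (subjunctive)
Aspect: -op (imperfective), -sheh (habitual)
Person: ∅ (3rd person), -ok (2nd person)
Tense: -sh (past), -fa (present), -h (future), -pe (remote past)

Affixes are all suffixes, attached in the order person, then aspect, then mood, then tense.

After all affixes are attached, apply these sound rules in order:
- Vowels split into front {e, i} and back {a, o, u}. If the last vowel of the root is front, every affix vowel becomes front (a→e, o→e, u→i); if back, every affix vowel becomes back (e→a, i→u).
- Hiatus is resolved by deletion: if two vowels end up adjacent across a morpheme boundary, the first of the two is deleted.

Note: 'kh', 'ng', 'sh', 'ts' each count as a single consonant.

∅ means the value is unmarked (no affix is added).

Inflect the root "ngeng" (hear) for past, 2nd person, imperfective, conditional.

ngengekepersh

Attach person 2nd person -ok → ngengok.
Attach aspect imperfective -op → ngengokop.
Attach mood conditional -ar → ngengokopar.
Attach tense past -sh → ngengokoparsh.
Apply vowel harmony: ngengokoparsh → ngengekepersh.
Vowel deletion: no change.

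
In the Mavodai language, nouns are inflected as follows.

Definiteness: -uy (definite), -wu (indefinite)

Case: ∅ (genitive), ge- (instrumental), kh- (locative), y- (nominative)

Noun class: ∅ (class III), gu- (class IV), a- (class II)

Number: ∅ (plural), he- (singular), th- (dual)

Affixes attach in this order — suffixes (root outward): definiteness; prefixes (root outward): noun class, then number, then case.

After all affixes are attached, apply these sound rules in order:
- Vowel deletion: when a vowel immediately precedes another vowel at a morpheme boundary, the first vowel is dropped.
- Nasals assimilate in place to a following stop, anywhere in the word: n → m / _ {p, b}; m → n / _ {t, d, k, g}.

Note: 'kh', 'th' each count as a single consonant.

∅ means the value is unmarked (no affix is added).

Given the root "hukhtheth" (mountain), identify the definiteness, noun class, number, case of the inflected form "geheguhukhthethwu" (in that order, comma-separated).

Segment: ge-he-gu-hukhtheth-wu.
definiteness: -wu → indefinite.
noun class: gu- → class IV.
number: he- → singular.
case: ge- → instrumental.

indefinite, class IV, singular, instrumental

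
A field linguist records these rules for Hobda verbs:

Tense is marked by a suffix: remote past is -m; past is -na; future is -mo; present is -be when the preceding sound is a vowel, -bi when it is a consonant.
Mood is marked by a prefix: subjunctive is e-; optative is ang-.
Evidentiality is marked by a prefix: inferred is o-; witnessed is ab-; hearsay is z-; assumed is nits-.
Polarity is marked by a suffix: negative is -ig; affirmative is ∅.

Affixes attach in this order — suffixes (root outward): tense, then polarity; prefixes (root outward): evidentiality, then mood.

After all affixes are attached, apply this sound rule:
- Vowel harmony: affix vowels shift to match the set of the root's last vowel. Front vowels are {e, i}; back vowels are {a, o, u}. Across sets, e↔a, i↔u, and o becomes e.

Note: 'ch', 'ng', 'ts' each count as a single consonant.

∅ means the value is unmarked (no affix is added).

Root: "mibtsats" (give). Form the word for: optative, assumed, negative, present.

Attach tense present -bi (after consonant 'ts') → mibtsatsbi.
Attach evidentiality assumed nits- → nitsmibtsatsbi.
Attach polarity negative -ig → nitsmibtsatsbiig.
Attach mood optative ang- → angnitsmibtsatsbiig.
Apply vowel harmony: angnitsmibtsatsbiig → angnutsmibtsatsbuug.

angnutsmibtsatsbuug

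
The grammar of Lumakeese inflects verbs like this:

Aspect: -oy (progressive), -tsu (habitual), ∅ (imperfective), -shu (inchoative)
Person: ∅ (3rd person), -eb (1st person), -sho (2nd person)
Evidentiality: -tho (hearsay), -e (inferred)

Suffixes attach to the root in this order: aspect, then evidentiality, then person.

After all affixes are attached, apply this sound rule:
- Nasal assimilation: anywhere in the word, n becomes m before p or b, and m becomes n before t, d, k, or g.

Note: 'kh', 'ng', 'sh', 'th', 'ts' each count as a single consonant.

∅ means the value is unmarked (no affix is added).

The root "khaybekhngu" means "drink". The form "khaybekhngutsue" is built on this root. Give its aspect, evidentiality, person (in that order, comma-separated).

Segment: khaybekhngu-tsu-e.
aspect: -tsu → habitual.
evidentiality: -e → inferred.
person: ∅ → 3rd person.

habitual, inferred, 3rd person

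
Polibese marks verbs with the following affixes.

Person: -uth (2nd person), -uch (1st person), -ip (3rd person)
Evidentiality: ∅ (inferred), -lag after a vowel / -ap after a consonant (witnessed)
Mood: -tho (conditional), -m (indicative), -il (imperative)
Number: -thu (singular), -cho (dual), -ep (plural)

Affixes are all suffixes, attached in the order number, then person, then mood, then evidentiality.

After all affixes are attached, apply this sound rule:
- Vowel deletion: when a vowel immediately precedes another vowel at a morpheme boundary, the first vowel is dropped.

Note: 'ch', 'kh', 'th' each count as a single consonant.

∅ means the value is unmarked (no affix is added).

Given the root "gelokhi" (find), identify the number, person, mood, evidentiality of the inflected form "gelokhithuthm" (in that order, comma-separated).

Segment: gelokhi-thu-uth-m.
number: -thu → singular.
person: -uth → 2nd person.
mood: -m → indicative.
evidentiality: ∅ → inferred.

singular, 2nd person, indicative, inferred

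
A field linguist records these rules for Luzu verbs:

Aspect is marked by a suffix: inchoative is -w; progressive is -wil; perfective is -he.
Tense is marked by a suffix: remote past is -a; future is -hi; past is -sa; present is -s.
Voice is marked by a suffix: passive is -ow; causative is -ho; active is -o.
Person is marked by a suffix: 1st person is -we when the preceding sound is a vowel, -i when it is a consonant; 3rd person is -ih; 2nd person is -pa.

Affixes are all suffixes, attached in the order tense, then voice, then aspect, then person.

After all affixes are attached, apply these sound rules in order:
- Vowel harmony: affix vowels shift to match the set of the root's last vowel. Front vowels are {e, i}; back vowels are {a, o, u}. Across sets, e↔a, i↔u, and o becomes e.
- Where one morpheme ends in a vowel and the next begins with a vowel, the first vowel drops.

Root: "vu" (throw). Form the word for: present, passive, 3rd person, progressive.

vusowwuluh

Attach tense present -s → vus.
Attach voice passive -ow → vusow.
Attach aspect progressive -wil → vusowwil.
Attach person 3rd person -ih → vusowwilih.
Apply vowel harmony: vusowwilih → vusowwuluh.
Vowel deletion: no change.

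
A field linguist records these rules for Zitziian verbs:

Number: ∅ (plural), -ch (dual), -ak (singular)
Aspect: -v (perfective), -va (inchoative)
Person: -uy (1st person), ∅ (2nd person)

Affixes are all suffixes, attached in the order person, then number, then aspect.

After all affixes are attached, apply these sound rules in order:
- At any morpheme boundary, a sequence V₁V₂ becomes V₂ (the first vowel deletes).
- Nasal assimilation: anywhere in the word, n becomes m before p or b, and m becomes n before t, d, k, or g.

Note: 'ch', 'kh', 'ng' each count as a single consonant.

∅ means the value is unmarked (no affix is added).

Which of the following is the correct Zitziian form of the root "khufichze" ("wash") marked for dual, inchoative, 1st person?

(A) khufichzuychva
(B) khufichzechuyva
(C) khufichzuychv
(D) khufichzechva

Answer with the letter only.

A

Attach person 1st person -uy → khufichzeuy.
Attach number dual -ch → khufichzeuych.
Attach aspect inchoative -va → khufichzeuychva.
Apply vowel deletion: khufichzeuychva → khufichzuychva.
Nasal assimilation: no change.
So the correct form is khufichzuychva, option (A).
(B) khufichzechuyva is wrong: it has the affixes in the wrong order.
(D) khufichzechva is wrong: it uses 2nd person instead of 1st person for person.
(C) khufichzuychv is wrong: it uses perfective instead of inchoative for aspect.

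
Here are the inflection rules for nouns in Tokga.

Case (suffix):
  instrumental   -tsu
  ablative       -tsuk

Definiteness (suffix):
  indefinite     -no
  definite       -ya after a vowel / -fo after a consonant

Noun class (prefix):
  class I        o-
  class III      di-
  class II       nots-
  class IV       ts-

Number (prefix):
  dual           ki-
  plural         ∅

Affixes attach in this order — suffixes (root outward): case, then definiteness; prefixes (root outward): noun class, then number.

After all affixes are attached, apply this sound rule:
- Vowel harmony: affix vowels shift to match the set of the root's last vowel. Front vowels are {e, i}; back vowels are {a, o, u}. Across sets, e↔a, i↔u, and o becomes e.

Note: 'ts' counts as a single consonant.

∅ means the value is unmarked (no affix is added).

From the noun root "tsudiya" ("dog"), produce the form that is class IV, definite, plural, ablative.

Attach case ablative -tsuk → tsudiyatsuk.
Attach definiteness definite -fo (after consonant 'k') → tsudiyatsukfo.
Attach noun class class IV ts- → tstsudiyatsukfo.
number = plural: zero marking, form stays tstsudiyatsukfo.
Vowel harmony: no change.

tstsudiyatsukfo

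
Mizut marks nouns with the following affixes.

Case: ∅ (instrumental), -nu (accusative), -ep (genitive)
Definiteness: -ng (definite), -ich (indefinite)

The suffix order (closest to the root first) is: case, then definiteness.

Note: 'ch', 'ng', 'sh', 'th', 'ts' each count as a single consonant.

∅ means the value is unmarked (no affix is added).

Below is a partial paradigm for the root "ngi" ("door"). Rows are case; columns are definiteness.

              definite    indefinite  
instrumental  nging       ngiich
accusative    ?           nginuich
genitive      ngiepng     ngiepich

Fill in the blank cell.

nginung

Attach case accusative -nu → nginu.
Attach definiteness definite -ng → nginung.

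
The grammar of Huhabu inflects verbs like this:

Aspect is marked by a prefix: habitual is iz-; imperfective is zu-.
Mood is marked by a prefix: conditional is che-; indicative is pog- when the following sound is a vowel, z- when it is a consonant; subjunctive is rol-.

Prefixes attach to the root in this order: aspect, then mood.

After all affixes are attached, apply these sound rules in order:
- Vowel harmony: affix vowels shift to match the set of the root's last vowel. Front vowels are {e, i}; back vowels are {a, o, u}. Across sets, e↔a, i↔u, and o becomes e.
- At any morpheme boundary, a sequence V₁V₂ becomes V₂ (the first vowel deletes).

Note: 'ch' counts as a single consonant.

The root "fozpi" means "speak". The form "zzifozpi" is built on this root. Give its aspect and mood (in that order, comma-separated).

Segment: z-zu-fozpi.
aspect: zu- → imperfective.
mood: pog/z- → indicative.

imperfective, indicative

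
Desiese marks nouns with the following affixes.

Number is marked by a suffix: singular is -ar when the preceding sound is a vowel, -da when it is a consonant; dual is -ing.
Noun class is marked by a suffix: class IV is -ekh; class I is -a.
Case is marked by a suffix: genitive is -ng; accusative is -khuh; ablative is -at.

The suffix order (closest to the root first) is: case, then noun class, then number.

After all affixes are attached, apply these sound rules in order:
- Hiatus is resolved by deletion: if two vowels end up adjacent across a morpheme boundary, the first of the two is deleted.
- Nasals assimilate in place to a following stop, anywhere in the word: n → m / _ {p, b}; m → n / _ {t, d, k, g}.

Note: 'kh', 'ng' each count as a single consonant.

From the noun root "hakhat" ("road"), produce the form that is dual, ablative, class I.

hakhatating

Attach case ablative -at → hakhatat.
Attach noun class class I -a → hakhatata.
Attach number dual -ing → hakhatataing.
Apply vowel deletion: hakhatataing → hakhatating.
Nasal assimilation: no change.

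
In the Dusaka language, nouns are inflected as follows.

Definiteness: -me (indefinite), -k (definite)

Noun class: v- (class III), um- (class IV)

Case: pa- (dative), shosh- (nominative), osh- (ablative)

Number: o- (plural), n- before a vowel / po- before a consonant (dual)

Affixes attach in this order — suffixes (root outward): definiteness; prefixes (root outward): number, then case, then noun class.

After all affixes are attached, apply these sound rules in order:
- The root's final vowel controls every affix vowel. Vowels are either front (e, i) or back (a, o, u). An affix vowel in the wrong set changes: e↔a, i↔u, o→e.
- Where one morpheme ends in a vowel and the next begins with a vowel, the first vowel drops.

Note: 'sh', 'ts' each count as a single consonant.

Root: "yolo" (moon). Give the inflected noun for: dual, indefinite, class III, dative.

vpapoyoloma

Attach definiteness indefinite -me → yolome.
Attach number dual po- (before consonant 'y') → poyolome.
Attach case dative pa- → papoyolome.
Attach noun class class III v- → vpapoyolome.
Apply vowel harmony: vpapoyolome → vpapoyoloma.
Vowel deletion: no change.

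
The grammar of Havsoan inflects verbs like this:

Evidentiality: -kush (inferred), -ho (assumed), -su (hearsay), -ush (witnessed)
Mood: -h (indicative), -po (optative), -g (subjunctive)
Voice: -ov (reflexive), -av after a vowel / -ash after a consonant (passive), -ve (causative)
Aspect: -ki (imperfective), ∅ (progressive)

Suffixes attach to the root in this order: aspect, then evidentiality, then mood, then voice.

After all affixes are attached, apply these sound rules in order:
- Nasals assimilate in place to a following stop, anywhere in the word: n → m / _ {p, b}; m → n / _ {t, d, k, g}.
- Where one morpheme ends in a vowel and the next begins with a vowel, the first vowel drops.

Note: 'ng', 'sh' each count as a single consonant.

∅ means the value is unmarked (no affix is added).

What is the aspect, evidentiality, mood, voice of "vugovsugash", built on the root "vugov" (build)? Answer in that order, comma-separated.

Segment: vugov-su-g-ash.
aspect: ∅ → progressive.
evidentiality: -su → hearsay.
mood: -g → subjunctive.
voice: -av/ash → passive.

progressive, hearsay, subjunctive, passive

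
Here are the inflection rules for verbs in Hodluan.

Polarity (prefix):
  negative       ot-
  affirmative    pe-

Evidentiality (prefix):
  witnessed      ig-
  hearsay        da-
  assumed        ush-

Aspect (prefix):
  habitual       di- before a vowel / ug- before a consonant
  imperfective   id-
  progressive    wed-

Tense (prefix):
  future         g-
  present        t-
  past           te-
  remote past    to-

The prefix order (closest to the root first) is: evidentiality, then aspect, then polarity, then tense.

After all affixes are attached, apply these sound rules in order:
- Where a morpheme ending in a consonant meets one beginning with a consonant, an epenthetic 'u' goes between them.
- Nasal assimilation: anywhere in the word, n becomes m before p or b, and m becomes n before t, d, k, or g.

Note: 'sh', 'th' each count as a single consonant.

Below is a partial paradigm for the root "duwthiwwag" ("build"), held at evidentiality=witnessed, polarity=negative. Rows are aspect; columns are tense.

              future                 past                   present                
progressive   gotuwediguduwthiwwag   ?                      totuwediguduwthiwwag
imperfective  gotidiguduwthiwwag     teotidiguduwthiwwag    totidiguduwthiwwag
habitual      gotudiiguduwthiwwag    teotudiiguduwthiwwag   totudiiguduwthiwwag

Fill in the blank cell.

Attach evidentiality witnessed ig- → igduwthiwwag.
Attach aspect progressive wed- → wedigduwthiwwag.
Attach polarity negative ot- → otwedigduwthiwwag.
Attach tense past te- → teotwedigduwthiwwag.
Apply epenthesis: teotwedigduwthiwwag → teotuwediguduwthiwwag.
Nasal assimilation: no change.

teotuwediguduwthiwwag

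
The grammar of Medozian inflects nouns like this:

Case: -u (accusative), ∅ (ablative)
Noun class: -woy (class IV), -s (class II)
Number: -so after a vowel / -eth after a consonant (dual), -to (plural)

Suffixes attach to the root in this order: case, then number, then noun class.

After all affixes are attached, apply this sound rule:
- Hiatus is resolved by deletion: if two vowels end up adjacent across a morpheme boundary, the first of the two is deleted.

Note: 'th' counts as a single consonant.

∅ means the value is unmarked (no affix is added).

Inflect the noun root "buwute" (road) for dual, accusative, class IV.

buwutusowoy

Attach case accusative -u → buwuteu.
Attach number dual -so (after vowel 'u') → buwuteuso.
Attach noun class class IV -woy → buwuteusowoy.
Apply vowel deletion: buwuteusowoy → buwutusowoy.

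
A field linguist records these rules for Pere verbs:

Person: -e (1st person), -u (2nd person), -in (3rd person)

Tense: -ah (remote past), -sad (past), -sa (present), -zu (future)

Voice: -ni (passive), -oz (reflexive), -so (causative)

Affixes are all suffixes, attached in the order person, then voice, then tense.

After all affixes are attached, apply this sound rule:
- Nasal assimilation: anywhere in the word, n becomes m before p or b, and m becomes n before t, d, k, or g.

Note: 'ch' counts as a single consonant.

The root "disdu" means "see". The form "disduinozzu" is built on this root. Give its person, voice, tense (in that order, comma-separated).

3rd person, reflexive, future

Segment: disdu-in-oz-zu.
person: -in → 3rd person.
voice: -oz → reflexive.
tense: -zu → future.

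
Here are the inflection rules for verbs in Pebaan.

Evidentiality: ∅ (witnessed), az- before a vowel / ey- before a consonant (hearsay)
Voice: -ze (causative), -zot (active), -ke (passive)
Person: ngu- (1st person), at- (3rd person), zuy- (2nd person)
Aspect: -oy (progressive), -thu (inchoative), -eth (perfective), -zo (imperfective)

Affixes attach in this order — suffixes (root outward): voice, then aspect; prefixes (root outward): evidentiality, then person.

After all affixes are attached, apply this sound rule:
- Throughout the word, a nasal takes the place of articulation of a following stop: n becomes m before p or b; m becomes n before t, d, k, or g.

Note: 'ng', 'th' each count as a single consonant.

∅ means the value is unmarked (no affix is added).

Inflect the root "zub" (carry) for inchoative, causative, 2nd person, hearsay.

Attach evidentiality hearsay ey- (before consonant 'z') → eyzub.
Attach voice causative -ze → eyzubze.
Attach person 2nd person zuy- → zuyeyzubze.
Attach aspect inchoative -thu → zuyeyzubzethu.
Nasal assimilation: no change.

zuyeyzubzethu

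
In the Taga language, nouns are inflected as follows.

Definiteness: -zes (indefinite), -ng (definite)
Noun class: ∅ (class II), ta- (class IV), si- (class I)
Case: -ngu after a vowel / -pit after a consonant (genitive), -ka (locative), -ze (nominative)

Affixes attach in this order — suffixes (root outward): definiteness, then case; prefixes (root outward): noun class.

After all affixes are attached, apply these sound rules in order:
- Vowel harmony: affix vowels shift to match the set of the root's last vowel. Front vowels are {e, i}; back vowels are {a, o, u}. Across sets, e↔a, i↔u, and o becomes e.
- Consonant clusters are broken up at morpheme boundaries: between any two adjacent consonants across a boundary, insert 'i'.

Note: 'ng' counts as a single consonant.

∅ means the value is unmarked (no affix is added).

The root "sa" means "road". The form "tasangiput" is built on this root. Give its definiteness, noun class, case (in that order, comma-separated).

Segment: ta-sa-ng-pit.
definiteness: -ng → definite.
noun class: ta- → class IV.
case: -ngu/pit → genitive.

definite, class IV, genitive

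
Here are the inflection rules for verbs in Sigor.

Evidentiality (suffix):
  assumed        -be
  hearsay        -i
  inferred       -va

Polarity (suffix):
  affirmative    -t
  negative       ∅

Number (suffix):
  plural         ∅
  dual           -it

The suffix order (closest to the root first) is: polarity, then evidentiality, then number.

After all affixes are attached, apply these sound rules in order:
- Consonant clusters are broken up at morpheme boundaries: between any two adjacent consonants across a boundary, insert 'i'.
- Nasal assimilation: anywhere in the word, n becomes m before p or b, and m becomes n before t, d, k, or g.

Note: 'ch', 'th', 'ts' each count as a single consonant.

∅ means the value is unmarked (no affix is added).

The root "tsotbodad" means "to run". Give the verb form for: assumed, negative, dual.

polarity = negative: zero marking, form stays tsotbodad.
Attach evidentiality assumed -be → tsotbodadbe.
Attach number dual -it → tsotbodadbeit.
Apply epenthesis: tsotbodadbeit → tsotbodadibeit.
Nasal assimilation: no change.

tsotbodadibeit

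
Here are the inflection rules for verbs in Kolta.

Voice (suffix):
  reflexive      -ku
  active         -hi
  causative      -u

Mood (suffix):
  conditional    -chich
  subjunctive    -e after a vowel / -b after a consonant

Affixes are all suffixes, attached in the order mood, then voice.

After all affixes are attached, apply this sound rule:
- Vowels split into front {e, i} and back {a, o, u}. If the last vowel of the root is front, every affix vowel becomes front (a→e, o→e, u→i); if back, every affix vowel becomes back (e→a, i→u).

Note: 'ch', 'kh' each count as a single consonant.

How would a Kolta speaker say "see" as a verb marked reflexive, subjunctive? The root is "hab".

Attach mood subjunctive -b (after consonant 'b') → habb.
Attach voice reflexive -ku → habbku.
Vowel harmony: no change.

habbku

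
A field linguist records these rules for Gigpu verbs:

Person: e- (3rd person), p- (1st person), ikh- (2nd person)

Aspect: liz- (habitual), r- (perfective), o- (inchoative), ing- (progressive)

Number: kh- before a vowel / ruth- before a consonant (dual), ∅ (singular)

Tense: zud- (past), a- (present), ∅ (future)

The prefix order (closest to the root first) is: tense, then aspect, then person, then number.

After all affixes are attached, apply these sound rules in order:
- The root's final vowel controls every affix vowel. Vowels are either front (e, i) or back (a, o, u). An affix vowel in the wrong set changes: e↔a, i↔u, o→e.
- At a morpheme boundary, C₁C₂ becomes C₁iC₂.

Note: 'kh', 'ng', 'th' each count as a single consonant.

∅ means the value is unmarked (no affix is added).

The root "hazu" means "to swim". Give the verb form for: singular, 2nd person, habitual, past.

ukhiluzizudihazu

Attach tense past zud- → zudhazu.
Attach aspect habitual liz- → lizzudhazu.
Attach person 2nd person ikh- → ikhlizzudhazu.
number = singular: zero marking, form stays ikhlizzudhazu.
Apply vowel harmony: ikhlizzudhazu → ukhluzzudhazu.
Apply epenthesis: ukhluzzudhazu → ukhiluzizudihazu.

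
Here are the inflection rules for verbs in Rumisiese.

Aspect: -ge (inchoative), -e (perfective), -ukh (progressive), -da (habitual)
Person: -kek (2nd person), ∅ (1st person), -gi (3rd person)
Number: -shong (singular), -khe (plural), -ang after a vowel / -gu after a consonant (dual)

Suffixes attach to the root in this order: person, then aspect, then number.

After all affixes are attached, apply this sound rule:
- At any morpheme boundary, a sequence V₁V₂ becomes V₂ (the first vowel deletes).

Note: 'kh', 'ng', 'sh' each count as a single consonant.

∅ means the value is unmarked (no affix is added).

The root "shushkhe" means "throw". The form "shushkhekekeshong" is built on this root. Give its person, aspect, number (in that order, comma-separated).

Segment: shushkhe-kek-e-shong.
person: -kek → 2nd person.
aspect: -e → perfective.
number: -shong → singular.

2nd person, perfective, singular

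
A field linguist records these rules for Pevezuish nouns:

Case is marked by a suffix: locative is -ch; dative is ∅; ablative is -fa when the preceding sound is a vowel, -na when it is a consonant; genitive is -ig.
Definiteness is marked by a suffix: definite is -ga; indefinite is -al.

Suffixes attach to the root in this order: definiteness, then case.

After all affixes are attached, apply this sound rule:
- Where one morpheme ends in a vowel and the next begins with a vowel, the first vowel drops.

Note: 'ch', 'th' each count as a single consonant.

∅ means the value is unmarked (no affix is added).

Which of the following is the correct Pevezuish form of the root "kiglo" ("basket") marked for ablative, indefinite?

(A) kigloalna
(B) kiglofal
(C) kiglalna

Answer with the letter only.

C

Attach definiteness indefinite -al → kigloal.
Attach case ablative -na (after consonant 'l') → kigloalna.
Apply vowel deletion: kigloalna → kiglalna.
So the correct form is kiglalna, option (C).
(B) kiglofal is wrong: it has the affixes in the wrong order.
(A) kigloalna is wrong: it fails to apply the sound rule(s).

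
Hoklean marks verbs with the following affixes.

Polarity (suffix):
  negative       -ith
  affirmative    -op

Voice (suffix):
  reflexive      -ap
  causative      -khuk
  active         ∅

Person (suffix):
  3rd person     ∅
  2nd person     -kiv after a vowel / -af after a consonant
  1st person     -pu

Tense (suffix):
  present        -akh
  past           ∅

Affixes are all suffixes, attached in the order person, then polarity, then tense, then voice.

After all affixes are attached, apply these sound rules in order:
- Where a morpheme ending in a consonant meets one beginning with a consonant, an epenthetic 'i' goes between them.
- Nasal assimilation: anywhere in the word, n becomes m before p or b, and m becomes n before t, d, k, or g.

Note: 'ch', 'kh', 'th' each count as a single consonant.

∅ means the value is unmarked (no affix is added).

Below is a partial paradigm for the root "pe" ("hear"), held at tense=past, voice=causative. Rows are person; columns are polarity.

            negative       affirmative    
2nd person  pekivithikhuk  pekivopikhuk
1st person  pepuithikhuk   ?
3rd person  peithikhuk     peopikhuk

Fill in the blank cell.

Attach person 1st person -pu → pepu.
Attach polarity affirmative -op → pepuop.
tense = past: zero marking, form stays pepuop.
Attach voice causative -khuk → pepuopkhuk.
Apply epenthesis: pepuopkhuk → pepuopikhuk.
Nasal assimilation: no change.

pepuopikhuk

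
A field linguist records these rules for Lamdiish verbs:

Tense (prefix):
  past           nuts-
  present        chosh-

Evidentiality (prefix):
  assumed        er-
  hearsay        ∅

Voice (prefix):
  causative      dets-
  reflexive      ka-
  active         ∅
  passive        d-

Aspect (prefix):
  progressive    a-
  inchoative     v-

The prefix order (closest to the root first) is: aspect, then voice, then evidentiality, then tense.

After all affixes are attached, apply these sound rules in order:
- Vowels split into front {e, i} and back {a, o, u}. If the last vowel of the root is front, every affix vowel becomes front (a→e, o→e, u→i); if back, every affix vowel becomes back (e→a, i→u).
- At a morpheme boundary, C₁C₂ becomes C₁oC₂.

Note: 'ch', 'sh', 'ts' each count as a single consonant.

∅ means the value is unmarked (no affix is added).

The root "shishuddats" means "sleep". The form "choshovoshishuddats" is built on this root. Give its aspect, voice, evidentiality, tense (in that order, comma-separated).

Segment: chosh-v-shishuddats.
aspect: v- → inchoative.
voice: ∅ → active.
evidentiality: ∅ → hearsay.
tense: chosh- → present.

inchoative, active, hearsay, present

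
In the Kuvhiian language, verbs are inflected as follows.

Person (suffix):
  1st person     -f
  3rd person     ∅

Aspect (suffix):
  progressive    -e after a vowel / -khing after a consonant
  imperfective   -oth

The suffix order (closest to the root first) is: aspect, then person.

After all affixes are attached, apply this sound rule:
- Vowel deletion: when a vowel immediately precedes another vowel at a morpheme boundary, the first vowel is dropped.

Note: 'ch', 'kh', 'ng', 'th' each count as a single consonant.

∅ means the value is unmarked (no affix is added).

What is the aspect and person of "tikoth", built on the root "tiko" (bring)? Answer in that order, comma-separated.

Segment: tiko-oth.
aspect: -oth → imperfective.
person: ∅ → 3rd person.

imperfective, 3rd person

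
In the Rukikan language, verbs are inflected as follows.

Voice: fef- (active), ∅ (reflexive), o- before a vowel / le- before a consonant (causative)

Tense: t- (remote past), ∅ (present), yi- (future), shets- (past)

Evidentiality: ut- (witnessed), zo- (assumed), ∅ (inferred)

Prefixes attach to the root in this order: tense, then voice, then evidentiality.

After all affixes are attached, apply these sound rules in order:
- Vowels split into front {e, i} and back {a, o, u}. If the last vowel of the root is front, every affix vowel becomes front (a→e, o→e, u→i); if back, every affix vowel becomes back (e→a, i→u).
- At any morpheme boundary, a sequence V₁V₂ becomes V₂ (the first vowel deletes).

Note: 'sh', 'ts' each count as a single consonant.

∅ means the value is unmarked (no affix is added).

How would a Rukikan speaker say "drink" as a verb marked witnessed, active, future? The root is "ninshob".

Attach tense future yi- → yininshob.
Attach voice active fef- → fefyininshob.
Attach evidentiality witnessed ut- → utfefyininshob.
Apply vowel harmony: utfefyininshob → utfafyuninshob.
Vowel deletion: no change.

utfafyuninshob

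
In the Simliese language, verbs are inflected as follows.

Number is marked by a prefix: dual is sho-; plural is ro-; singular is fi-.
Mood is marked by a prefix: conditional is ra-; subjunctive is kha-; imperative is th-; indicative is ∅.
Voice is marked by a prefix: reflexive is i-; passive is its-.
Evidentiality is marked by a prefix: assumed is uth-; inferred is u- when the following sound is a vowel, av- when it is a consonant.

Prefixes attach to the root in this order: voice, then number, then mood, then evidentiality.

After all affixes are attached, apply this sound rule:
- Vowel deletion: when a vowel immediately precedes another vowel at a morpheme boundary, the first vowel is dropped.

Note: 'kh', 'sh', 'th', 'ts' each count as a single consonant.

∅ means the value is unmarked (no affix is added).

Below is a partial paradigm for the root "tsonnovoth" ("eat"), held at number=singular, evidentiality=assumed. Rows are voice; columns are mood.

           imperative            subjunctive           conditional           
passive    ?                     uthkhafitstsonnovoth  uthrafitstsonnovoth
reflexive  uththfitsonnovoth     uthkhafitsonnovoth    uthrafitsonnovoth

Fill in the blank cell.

uththfitstsonnovoth

Attach voice passive its- → itstsonnovoth.
Attach number singular fi- → fiitstsonnovoth.
Attach mood imperative th- → thfiitstsonnovoth.
Attach evidentiality assumed uth- → uththfiitstsonnovoth.
Apply vowel deletion: uththfiitstsonnovoth → uththfitstsonnovoth.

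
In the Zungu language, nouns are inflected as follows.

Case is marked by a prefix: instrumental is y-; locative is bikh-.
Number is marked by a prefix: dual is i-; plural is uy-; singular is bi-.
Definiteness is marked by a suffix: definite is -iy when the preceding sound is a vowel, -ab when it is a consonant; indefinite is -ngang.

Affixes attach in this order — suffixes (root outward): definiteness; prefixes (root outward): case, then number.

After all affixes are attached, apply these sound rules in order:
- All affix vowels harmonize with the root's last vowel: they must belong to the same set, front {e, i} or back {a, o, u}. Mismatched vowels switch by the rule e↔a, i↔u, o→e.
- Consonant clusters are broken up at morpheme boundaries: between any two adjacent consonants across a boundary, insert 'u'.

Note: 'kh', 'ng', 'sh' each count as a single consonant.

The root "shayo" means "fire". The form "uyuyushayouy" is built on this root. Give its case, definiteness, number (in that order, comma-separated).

Segment: uy-y-shayo-iy.
case: y- → instrumental.
definiteness: -iy/ab → definite.
number: uy- → plural.

instrumental, definite, plural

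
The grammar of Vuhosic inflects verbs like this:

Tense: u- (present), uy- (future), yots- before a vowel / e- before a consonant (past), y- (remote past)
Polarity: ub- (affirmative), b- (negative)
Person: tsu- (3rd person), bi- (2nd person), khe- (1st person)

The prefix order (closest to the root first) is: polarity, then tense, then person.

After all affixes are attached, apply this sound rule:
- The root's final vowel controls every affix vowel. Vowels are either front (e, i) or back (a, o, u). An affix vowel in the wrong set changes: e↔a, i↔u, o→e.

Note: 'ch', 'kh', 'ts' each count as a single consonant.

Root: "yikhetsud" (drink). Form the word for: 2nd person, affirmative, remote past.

buyubyikhetsud

Attach polarity affirmative ub- → ubyikhetsud.
Attach tense remote past y- → yubyikhetsud.
Attach person 2nd person bi- → biyubyikhetsud.
Apply vowel harmony: biyubyikhetsud → buyubyikhetsud.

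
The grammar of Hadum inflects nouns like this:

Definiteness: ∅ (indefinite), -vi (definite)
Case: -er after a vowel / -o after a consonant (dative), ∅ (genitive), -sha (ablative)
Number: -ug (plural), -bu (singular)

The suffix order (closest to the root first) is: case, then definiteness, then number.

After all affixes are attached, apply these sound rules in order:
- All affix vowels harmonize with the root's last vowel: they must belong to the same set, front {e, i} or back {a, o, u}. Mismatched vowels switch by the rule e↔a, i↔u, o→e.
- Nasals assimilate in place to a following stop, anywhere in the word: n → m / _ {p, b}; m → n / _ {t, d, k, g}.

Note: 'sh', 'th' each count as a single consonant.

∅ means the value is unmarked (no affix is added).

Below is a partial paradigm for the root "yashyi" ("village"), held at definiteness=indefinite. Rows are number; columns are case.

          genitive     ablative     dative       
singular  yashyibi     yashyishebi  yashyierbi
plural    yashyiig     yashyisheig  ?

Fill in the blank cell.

Attach case dative -er (after vowel 'i') → yashyier.
definiteness = indefinite: zero marking, form stays yashyier.
Attach number plural -ug → yashyierug.
Apply vowel harmony: yashyierug → yashyierig.
Nasal assimilation: no change.

yashyierig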